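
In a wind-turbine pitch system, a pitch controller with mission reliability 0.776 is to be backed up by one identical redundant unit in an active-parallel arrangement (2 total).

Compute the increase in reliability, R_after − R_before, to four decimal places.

R_before = 0.776
R_after = 1 − (1 − 0.776)^2 = 0.9498
ΔR = 0.9498 − 0.776 = 0.1738

0.1738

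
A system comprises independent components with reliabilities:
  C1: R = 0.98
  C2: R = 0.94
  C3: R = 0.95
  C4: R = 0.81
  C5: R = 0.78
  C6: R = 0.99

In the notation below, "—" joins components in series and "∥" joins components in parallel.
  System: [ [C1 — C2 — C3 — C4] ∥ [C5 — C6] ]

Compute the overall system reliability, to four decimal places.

Series (C1, C2, C3, and C4): 0.980000 × 0.940000 × 0.950000 × 0.810000 = 0.708863
Series (C5 and C6): 0.780000 × 0.990000 = 0.772200
Parallel ([0.708863] and [0.772200]): 1 − (1 − 0.708863)(1 − 0.772200) = 0.9337

0.9337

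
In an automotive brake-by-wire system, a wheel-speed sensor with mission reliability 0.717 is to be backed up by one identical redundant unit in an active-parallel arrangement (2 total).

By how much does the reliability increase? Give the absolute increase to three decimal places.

R_before = 0.717
R_after = 1 − (1 − 0.717)^2 = 0.920
ΔR = 0.920 − 0.717 = 0.203

0.203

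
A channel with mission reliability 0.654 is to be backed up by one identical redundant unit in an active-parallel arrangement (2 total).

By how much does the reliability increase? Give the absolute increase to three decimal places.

R_before = 0.654
R_after = 1 − (1 − 0.654)^2 = 0.880
ΔR = 0.880 − 0.654 = 0.226

0.226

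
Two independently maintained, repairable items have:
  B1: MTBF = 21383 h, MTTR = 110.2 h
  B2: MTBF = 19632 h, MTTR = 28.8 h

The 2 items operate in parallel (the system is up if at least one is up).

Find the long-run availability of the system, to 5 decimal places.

A(B1) = MTBF/(MTBF+MTTR) = 21383/(21383+110.2) = 0.994873
A(B2) = MTBF/(MTBF+MTTR) = 19632/(19632+28.8) = 0.998535
Parallel availability: 1 − (1 − 0.994873)(1 − 0.998535) = 0.99999

0.99999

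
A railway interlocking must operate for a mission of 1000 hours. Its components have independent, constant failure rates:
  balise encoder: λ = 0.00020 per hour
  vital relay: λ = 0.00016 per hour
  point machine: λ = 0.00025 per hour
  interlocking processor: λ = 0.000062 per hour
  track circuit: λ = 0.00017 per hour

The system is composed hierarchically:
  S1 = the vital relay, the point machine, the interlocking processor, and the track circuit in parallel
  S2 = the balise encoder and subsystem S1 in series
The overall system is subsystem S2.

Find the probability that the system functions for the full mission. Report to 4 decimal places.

0.8185

R(balise encoder) = exp(−0.00020 × 1000) = 0.818731
R(vital relay) = exp(−0.00016 × 1000) = 0.852144
R(point machine) = exp(−0.00025 × 1000) = 0.778801
R(interlocking processor) = exp(−0.000062 × 1000) = 0.939883
R(track circuit) = exp(−0.00017 × 1000) = 0.843665
Parallel (vital relay, point machine, interlocking processor, and track circuit): 1 − (1 − 0.852144)(1 − 0.778801)(1 − 0.939883)(1 − 0.843665) = 0.999693
Series (balise encoder and [0.999693]): 0.818731 × 0.999693 = 0.8185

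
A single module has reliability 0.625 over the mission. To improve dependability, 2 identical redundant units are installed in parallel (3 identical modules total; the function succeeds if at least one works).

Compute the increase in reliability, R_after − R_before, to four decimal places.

R_before = 0.625
R_after = 1 − (1 − 0.625)^3 = 0.9473
ΔR = 0.9473 − 0.625 = 0.3223

0.3223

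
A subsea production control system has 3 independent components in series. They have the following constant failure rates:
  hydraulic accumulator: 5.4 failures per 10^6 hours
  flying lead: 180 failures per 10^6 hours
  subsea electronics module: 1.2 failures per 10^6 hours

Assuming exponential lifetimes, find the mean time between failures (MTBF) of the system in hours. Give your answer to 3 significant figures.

Series of exponential components: λ_sys = Σ λ_i
λ_sys = 0.0000054 + 0.00018 + 0.0000012 = 1.8660e-04 /h
MTBF = 1 / λ_sys = 5360 h

5360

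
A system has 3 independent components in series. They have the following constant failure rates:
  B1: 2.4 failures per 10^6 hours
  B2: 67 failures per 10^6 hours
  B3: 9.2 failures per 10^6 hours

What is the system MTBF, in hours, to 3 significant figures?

12700

Series of exponential components: λ_sys = Σ λ_i
λ_sys = 0.0000024 + 0.000067 + 0.0000092 = 7.8600e-05 /h
MTBF = 1 / λ_sys = 12700 h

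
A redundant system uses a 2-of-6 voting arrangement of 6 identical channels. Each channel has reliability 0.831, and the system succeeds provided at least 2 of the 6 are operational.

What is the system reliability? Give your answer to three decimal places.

0.999

R = Σ_{i=2}^{6} C(6,i) p^i (1−p)^{6−i} with p = 0.831
C(6,2)·0.831^2·0.169^4 = 0.00845
C(6,3)·0.831^3·0.169^3 = 0.05540
C(6,4)·0.831^4·0.169^2 = 0.20430
C(6,5)·0.831^5·0.169^1 = 0.40183
C(6,6)·0.831^6·0.169^0 = 0.32931
Sum = 0.999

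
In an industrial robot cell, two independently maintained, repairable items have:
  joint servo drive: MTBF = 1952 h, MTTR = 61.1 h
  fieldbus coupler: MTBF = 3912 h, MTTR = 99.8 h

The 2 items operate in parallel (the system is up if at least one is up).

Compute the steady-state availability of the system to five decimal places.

A(joint servo drive) = MTBF/(MTBF+MTTR) = 1952/(1952+61.1) = 0.969649
A(fieldbus coupler) = MTBF/(MTBF+MTTR) = 3912/(3912+99.8) = 0.975123
Parallel availability: 1 − (1 − 0.969649)(1 − 0.975123) = 0.99924

0.99924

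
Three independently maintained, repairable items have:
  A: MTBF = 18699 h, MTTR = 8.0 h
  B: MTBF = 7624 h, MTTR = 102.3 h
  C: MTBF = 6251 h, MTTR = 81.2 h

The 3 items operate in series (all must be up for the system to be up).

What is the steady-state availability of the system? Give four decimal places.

A(A) = MTBF/(MTBF+MTTR) = 18699/(18699+8.0) = 0.999572
A(B) = MTBF/(MTBF+MTTR) = 7624/(7624+102.3) = 0.986760
A(C) = MTBF/(MTBF+MTTR) = 6251/(6251+81.2) = 0.987177
Series availability: 0.999572 × 0.986760 × 0.987177 = 0.9737

0.9737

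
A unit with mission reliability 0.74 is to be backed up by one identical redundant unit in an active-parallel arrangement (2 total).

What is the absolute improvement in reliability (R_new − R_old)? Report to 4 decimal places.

R_before = 0.74
R_after = 1 − (1 − 0.74)^2 = 0.9324
ΔR = 0.9324 − 0.74 = 0.1924

0.1924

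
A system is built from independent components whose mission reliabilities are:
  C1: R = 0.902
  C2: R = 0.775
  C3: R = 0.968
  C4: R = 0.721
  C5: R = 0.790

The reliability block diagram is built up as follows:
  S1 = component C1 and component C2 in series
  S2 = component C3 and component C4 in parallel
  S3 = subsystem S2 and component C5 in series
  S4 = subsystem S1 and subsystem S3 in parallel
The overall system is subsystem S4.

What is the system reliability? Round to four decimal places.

0.9347

Series (C1 and C2): 0.902000 × 0.775000 = 0.699050
Parallel (C3 and C4): 1 − (1 − 0.968000)(1 − 0.721000) = 0.991072
Series ([0.991072] and C5): 0.991072 × 0.790000 = 0.782947
Parallel ([0.699050] and [0.782947]): 1 − (1 − 0.699050)(1 − 0.782947) = 0.9347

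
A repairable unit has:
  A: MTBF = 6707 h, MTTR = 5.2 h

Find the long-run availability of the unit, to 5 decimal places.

A(A) = MTBF/(MTBF+MTTR) = 6707/(6707+5.2) = 0.99923

0.99923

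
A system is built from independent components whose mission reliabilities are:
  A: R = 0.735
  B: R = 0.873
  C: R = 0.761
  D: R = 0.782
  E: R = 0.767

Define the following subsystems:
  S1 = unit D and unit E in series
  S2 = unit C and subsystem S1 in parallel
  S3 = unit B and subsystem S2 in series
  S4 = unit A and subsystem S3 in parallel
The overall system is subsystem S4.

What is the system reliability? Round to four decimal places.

Series (D and E): 0.782000 × 0.767000 = 0.599794
Parallel (C and [0.599794]): 1 − (1 − 0.761000)(1 − 0.599794) = 0.904351
Series (B and [0.904351]): 0.873000 × 0.904351 = 0.789498
Parallel (A and [0.789498]): 1 − (1 − 0.735000)(1 − 0.789498) = 0.9442

0.9442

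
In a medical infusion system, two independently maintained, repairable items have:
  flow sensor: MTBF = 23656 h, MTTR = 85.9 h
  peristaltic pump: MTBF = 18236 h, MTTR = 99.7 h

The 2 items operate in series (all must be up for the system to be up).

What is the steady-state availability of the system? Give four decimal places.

A(flow sensor) = MTBF/(MTBF+MTTR) = 23656/(23656+85.9) = 0.996382
A(peristaltic pump) = MTBF/(MTBF+MTTR) = 18236/(18236+99.7) = 0.994563
Series availability: 0.996382 × 0.994563 = 0.9910

0.9910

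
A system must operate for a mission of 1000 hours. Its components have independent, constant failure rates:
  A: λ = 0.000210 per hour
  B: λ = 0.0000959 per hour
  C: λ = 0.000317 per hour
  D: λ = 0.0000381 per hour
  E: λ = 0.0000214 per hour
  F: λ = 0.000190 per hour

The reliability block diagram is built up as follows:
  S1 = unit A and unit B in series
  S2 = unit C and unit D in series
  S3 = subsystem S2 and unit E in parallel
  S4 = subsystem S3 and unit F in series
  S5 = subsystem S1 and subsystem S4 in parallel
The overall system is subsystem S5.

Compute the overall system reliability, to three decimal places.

R(A) = exp(−0.000210 × 1000) = 0.81058
R(B) = exp(−0.0000959 × 1000) = 0.90855
R(C) = exp(−0.000317 × 1000) = 0.72833
R(D) = exp(−0.0000381 × 1000) = 0.96262
R(E) = exp(−0.0000214 × 1000) = 0.97883
R(F) = exp(−0.000190 × 1000) = 0.82696
Series (A and B): 0.81058 × 0.90855 = 0.73645
Series (C and D): 0.72833 × 0.96262 = 0.70111
Parallel ([0.70111] and E): 1 − (1 − 0.70111)(1 − 0.97883) = 0.99367
Series ([0.99367] and F): 0.99367 × 0.82696 = 0.82173
Parallel ([0.73645] and [0.82173]): 1 − (1 − 0.73645)(1 − 0.82173) = 0.953

0.953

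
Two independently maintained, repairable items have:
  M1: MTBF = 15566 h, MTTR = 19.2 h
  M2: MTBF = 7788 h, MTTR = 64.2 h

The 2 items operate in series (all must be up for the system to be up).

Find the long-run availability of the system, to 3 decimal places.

0.991

A(M1) = MTBF/(MTBF+MTTR) = 15566/(15566+19.2) = 0.998768
A(M2) = MTBF/(MTBF+MTTR) = 7788/(7788+64.2) = 0.991824
Series availability: 0.998768 × 0.991824 = 0.991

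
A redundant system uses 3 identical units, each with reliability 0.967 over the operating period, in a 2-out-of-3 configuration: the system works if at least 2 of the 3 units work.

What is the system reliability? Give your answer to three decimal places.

0.997

R = Σ_{i=2}^{3} C(3,i) p^i (1−p)^{3−i} with p = 0.967
C(3,2)·0.967^2·0.033^1 = 0.09257
C(3,3)·0.967^3·0.033^0 = 0.90423
Sum = 0.997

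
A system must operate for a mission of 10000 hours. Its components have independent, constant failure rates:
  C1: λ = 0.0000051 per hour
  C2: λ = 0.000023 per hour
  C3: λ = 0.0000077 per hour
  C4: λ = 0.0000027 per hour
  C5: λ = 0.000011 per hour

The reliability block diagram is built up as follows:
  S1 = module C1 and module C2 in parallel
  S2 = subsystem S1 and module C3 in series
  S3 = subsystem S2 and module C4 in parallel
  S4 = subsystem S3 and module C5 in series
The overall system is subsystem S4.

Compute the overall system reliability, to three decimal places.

0.894

R(C1) = exp(−0.0000051 × 10000) = 0.95028
R(C2) = exp(−0.000023 × 10000) = 0.79453
R(C3) = exp(−0.0000077 × 10000) = 0.92589
R(C4) = exp(−0.0000027 × 10000) = 0.97336
R(C5) = exp(−0.000011 × 10000) = 0.89583
Parallel (C1 and C2): 1 − (1 − 0.95028)(1 − 0.79453) = 0.98978
Series ([0.98978] and C3): 0.98978 × 0.92589 = 0.91643
Parallel ([0.91643] and C4): 1 − (1 − 0.91643)(1 − 0.97336) = 0.99777
Series ([0.99777] and C5): 0.99777 × 0.89583 = 0.894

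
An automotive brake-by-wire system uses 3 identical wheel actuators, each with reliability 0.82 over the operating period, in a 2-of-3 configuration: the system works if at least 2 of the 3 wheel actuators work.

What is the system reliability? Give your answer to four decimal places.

0.9145

R = Σ_{i=2}^{3} C(3,i) p^i (1−p)^{3−i} with p = 0.82
C(3,2)·0.82^2·0.18^1 = 0.363096
C(3,3)·0.82^3·0.18^0 = 0.551368
Sum = 0.9145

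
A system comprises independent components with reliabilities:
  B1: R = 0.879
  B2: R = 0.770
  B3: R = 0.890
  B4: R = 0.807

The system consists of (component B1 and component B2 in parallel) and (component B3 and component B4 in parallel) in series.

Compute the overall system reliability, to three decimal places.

0.952

Parallel (B1 and B2): 1 − (1 − 0.87900)(1 − 0.77000) = 0.97217
Parallel (B3 and B4): 1 − (1 − 0.89000)(1 − 0.80700) = 0.97877
Series ([0.97217] and [0.97877]): 0.97217 × 0.97877 = 0.952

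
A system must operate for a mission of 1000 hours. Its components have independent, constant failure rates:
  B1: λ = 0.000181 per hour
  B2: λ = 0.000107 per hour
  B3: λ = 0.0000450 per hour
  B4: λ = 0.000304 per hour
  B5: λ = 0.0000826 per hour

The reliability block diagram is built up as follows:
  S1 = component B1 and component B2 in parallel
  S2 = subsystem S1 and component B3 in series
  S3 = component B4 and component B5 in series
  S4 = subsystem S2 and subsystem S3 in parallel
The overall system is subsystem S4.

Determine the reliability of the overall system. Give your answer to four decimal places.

R(B1) = exp(−0.000181 × 1000) = 0.834435
R(B2) = exp(−0.000107 × 1000) = 0.898526
R(B3) = exp(−0.0000450 × 1000) = 0.955997
R(B4) = exp(−0.000304 × 1000) = 0.737861
R(B5) = exp(−0.0000826 × 1000) = 0.920719
Parallel (B1 and B2): 1 − (1 − 0.834435)(1 − 0.898526) = 0.983199
Series ([0.983199] and B3): 0.983199 × 0.955997 = 0.939935
Series (B4 and B5): 0.737861 × 0.920719 = 0.679363
Parallel ([0.939935] and [0.679363]): 1 − (1 − 0.939935)(1 − 0.679363) = 0.9807

0.9807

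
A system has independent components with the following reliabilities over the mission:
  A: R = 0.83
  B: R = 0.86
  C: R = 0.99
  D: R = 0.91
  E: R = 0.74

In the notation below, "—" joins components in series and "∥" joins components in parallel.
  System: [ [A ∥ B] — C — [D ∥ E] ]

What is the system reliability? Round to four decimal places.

Parallel (A and B): 1 − (1 − 0.830000)(1 − 0.860000) = 0.976200
Parallel (D and E): 1 − (1 − 0.910000)(1 − 0.740000) = 0.976600
Series ([0.976200], C, and [0.976600]): 0.976200 × 0.990000 × 0.976600 = 0.9438

0.9438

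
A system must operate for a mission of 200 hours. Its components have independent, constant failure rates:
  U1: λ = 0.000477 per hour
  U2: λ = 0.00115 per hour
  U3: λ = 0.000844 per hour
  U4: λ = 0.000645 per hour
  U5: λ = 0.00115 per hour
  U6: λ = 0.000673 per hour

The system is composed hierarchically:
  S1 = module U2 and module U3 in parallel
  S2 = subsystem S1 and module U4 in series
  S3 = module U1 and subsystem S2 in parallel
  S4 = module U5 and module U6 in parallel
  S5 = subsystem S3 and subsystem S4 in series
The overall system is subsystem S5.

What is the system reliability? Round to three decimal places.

0.961

R(U1) = exp(−0.000477 × 200) = 0.90901
R(U2) = exp(−0.00115 × 200) = 0.79453
R(U3) = exp(−0.000844 × 200) = 0.84468
R(U4) = exp(−0.000645 × 200) = 0.87897
R(U5) = exp(−0.00115 × 200) = 0.79453
R(U6) = exp(−0.000673 × 200) = 0.87407
Parallel (U2 and U3): 1 − (1 − 0.79453)(1 − 0.84468) = 0.96809
Series ([0.96809] and U4): 0.96809 × 0.87897 = 0.85092
Parallel (U1 and [0.85092]): 1 − (1 − 0.90901)(1 − 0.85092) = 0.98644
Parallel (U5 and U6): 1 − (1 − 0.79453)(1 − 0.87407) = 0.97413
Series ([0.98644] and [0.97413]): 0.98644 × 0.97413 = 0.961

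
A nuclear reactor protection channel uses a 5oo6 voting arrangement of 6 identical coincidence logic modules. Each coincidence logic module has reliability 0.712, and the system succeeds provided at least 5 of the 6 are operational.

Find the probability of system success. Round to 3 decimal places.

0.446

R = Σ_{i=5}^{6} C(6,i) p^i (1−p)^{6−i} with p = 0.712
C(6,5)·0.712^5·0.288^1 = 0.31619
C(6,6)·0.712^6·0.288^0 = 0.13028
Sum = 0.446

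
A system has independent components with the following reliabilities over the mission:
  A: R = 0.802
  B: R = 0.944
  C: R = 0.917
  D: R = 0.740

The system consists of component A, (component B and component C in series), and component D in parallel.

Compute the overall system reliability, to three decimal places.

Series (B and C): 0.94400 × 0.91700 = 0.86565
Parallel (A, [0.86565], and D): 1 − (1 − 0.80200)(1 − 0.86565)(1 − 0.74000) = 0.993

0.993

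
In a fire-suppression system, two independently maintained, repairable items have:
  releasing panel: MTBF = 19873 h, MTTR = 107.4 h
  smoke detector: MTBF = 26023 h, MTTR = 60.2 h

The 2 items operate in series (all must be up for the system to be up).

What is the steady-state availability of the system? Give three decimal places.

A(releasing panel) = MTBF/(MTBF+MTTR) = 19873/(19873+107.4) = 0.994625
A(smoke detector) = MTBF/(MTBF+MTTR) = 26023/(26023+60.2) = 0.997692
Series availability: 0.994625 × 0.997692 = 0.992

0.992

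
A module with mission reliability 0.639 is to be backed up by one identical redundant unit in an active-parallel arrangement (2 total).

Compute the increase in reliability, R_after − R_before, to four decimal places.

0.2307

R_before = 0.639
R_after = 1 − (1 − 0.639)^2 = 0.8697
ΔR = 0.8697 − 0.639 = 0.2307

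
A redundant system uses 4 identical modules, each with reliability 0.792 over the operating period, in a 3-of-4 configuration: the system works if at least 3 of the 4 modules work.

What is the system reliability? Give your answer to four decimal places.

0.8068

R = Σ_{i=3}^{4} C(4,i) p^i (1−p)^{4−i} with p = 0.792
C(4,3)·0.792^3·0.208^1 = 0.413332
C(4,4)·0.792^4·0.208^0 = 0.393460
Sum = 0.8068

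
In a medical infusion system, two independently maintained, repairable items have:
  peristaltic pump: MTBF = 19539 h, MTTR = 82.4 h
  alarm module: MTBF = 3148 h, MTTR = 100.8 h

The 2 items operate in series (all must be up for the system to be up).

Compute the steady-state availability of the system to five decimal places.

0.96490

A(peristaltic pump) = MTBF/(MTBF+MTTR) = 19539/(19539+82.4) = 0.995801
A(alarm module) = MTBF/(MTBF+MTTR) = 3148/(3148+100.8) = 0.968973
Series availability: 0.995801 × 0.968973 = 0.96490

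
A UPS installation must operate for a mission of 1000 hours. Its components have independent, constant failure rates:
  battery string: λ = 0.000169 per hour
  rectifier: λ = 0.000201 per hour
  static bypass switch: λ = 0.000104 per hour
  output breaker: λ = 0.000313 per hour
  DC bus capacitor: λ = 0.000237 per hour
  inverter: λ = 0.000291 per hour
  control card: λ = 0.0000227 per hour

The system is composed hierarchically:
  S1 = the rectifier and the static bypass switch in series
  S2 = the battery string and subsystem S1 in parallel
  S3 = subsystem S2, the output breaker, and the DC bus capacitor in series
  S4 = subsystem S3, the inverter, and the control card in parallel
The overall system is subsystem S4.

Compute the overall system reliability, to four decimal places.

R(battery string) = exp(−0.000169 × 1000) = 0.844509
R(rectifier) = exp(−0.000201 × 1000) = 0.817912
R(static bypass switch) = exp(−0.000104 × 1000) = 0.901225
R(output breaker) = exp(−0.000313 × 1000) = 0.731250
R(DC bus capacitor) = exp(−0.000237 × 1000) = 0.788991
R(inverter) = exp(−0.000291 × 1000) = 0.747516
R(control card) = exp(−0.0000227 × 1000) = 0.977556
Series (rectifier and static bypass switch): 0.817912 × 0.901225 = 0.737123
Parallel (battery string and [0.737123]): 1 − (1 − 0.844509)(1 − 0.737123) = 0.959125
Series ([0.959125], output breaker, and DC bus capacitor): 0.959125 × 0.731250 × 0.788991 = 0.553367
Parallel ([0.553367], inverter, and control card): 1 − (1 − 0.553367)(1 − 0.747516)(1 − 0.977556) = 0.9975

0.9975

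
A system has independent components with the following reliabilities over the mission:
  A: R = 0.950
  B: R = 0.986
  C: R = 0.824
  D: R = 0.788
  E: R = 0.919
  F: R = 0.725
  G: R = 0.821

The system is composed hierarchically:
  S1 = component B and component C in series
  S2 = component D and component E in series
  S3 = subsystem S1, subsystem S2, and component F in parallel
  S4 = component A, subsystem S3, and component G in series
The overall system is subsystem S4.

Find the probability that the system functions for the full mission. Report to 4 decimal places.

0.7689

Series (B and C): 0.986000 × 0.824000 = 0.812464
Series (D and E): 0.788000 × 0.919000 = 0.724172
Parallel ([0.812464], [0.724172], and F): 1 − (1 − 0.812464)(1 − 0.724172)(1 − 0.725000) = 0.985775
Series (A, [0.985775], and G): 0.950000 × 0.985775 × 0.821000 = 0.7689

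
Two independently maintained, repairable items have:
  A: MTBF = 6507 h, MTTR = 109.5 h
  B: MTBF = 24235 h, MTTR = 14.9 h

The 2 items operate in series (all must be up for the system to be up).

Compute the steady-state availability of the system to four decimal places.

0.9828

A(A) = MTBF/(MTBF+MTTR) = 6507/(6507+109.5) = 0.983450
A(B) = MTBF/(MTBF+MTTR) = 24235/(24235+14.9) = 0.999386
Series availability: 0.983450 × 0.999386 = 0.9828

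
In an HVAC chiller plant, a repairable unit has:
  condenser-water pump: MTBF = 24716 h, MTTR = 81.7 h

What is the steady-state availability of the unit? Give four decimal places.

0.9967

A(condenser-water pump) = MTBF/(MTBF+MTTR) = 24716/(24716+81.7) = 0.9967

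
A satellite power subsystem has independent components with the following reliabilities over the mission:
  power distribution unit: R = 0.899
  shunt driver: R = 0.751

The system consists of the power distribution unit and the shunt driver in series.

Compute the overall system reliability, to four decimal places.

0.6751

Series (power distribution unit and shunt driver): 0.899000 × 0.751000 = 0.6751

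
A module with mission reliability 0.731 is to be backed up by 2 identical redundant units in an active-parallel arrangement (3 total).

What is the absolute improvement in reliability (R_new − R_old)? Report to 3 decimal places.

R_before = 0.731
R_after = 1 − (1 − 0.731)^3 = 0.981
ΔR = 0.981 − 0.731 = 0.250

0.250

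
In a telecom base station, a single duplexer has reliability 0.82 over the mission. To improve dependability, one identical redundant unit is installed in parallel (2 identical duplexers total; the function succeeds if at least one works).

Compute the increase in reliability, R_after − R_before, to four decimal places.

0.1476

R_before = 0.82
R_after = 1 − (1 − 0.82)^2 = 0.9676
ΔR = 0.9676 − 0.82 = 0.1476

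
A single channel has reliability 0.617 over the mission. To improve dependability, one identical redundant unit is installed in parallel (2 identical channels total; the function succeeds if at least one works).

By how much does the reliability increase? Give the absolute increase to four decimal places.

R_before = 0.617
R_after = 1 − (1 − 0.617)^2 = 0.8533
ΔR = 0.8533 − 0.617 = 0.2363

0.2363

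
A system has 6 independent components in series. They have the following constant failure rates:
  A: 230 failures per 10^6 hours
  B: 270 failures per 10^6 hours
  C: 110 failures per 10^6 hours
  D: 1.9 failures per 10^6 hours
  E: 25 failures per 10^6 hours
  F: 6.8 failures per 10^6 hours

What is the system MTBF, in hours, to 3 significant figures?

1550

Series of exponential components: λ_sys = Σ λ_i
λ_sys = 0.00023 + 0.00027 + 0.00011 + 0.0000019 + 0.000025 + 0.0000068 = 6.4370e-04 /h
MTBF = 1 / λ_sys = 1550 h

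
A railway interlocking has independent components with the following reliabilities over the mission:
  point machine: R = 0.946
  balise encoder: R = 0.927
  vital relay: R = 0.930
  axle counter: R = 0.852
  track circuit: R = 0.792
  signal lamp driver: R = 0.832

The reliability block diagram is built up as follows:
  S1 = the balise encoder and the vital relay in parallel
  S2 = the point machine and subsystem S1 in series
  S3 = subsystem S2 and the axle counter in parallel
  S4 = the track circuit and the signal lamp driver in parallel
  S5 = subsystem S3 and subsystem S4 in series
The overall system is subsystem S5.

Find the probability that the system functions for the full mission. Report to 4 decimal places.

Parallel (balise encoder and vital relay): 1 − (1 − 0.927000)(1 − 0.930000) = 0.994890
Series (point machine and [0.994890]): 0.946000 × 0.994890 = 0.941166
Parallel ([0.941166] and axle counter): 1 − (1 − 0.941166)(1 − 0.852000) = 0.991293
Parallel (track circuit and signal lamp driver): 1 − (1 − 0.792000)(1 − 0.832000) = 0.965056
Series ([0.991293] and [0.965056]): 0.991293 × 0.965056 = 0.9567

0.9567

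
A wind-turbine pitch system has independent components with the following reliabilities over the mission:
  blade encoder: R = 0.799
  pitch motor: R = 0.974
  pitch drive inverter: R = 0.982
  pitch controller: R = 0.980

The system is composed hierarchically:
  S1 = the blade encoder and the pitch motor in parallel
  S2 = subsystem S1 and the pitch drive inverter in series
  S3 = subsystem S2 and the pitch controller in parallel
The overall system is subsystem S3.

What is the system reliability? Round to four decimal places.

0.9995

Parallel (blade encoder and pitch motor): 1 − (1 − 0.799000)(1 − 0.974000) = 0.994774
Series ([0.994774] and pitch drive inverter): 0.994774 × 0.982000 = 0.976868
Parallel ([0.976868] and pitch controller): 1 − (1 − 0.976868)(1 − 0.980000) = 0.9995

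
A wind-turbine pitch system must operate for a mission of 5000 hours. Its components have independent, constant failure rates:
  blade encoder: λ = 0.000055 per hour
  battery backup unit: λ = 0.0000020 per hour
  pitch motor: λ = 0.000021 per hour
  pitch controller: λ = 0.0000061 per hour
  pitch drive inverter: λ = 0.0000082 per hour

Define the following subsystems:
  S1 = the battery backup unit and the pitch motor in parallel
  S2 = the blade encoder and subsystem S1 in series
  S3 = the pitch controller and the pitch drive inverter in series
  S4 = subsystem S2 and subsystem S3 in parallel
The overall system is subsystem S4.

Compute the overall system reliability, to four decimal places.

0.9834

R(blade encoder) = exp(−0.000055 × 5000) = 0.759572
R(battery backup unit) = exp(−0.0000020 × 5000) = 0.990050
R(pitch motor) = exp(−0.000021 × 5000) = 0.900325
R(pitch controller) = exp(−0.0000061 × 5000) = 0.969960
R(pitch drive inverter) = exp(−0.0000082 × 5000) = 0.959829
Parallel (battery backup unit and pitch motor): 1 − (1 − 0.990050)(1 − 0.900325) = 0.999008
Series (blade encoder and [0.999008]): 0.759572 × 0.999008 = 0.758819
Series (pitch controller and pitch drive inverter): 0.969960 × 0.959829 = 0.930996
Parallel ([0.758819] and [0.930996]): 1 − (1 − 0.758819)(1 − 0.930996) = 0.9834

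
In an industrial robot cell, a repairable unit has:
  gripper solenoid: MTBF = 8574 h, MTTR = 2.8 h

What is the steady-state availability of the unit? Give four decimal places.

0.9997

A(gripper solenoid) = MTBF/(MTBF+MTTR) = 8574/(8574+2.8) = 0.9997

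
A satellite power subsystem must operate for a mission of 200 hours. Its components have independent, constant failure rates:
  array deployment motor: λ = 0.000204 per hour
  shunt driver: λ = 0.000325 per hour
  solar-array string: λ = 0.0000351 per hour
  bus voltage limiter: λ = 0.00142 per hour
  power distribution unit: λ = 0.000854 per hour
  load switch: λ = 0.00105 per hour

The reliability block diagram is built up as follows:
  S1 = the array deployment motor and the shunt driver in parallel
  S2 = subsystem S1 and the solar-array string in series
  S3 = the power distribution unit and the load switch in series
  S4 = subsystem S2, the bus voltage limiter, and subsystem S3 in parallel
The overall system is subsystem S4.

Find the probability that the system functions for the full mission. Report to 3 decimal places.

0.999

R(array deployment motor) = exp(−0.000204 × 200) = 0.96002
R(shunt driver) = exp(−0.000325 × 200) = 0.93707
R(solar-array string) = exp(−0.0000351 × 200) = 0.99300
R(bus voltage limiter) = exp(−0.00142 × 200) = 0.75277
R(power distribution unit) = exp(−0.000854 × 200) = 0.84299
R(load switch) = exp(−0.00105 × 200) = 0.81058
Parallel (array deployment motor and shunt driver): 1 − (1 − 0.96002)(1 − 0.93707) = 0.99748
Series ([0.99748] and solar-array string): 0.99748 × 0.99300 = 0.99050
Series (power distribution unit and load switch): 0.84299 × 0.81058 = 0.68331
Parallel ([0.99050], bus voltage limiter, and [0.68331]): 1 − (1 − 0.99050)(1 − 0.75277)(1 − 0.68331) = 0.999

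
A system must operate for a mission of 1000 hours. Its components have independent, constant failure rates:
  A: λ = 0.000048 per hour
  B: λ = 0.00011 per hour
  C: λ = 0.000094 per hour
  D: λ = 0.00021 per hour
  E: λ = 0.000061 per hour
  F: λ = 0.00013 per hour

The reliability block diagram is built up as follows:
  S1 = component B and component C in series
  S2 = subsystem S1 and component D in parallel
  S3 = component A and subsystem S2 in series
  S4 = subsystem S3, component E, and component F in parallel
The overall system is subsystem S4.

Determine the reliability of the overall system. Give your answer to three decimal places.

0.999

R(A) = exp(−0.000048 × 1000) = 0.95313
R(B) = exp(−0.00011 × 1000) = 0.89583
R(C) = exp(−0.000094 × 1000) = 0.91028
R(D) = exp(−0.00021 × 1000) = 0.81058
R(E) = exp(−0.000061 × 1000) = 0.94082
R(F) = exp(−0.00013 × 1000) = 0.87810
Series (B and C): 0.89583 × 0.91028 = 0.81546
Parallel ([0.81546] and D): 1 − (1 − 0.81546)(1 − 0.81058) = 0.96504
Series (A and [0.96504]): 0.95313 × 0.96504 = 0.91981
Parallel ([0.91981], E, and F): 1 − (1 − 0.91981)(1 − 0.94082)(1 − 0.87810) = 0.999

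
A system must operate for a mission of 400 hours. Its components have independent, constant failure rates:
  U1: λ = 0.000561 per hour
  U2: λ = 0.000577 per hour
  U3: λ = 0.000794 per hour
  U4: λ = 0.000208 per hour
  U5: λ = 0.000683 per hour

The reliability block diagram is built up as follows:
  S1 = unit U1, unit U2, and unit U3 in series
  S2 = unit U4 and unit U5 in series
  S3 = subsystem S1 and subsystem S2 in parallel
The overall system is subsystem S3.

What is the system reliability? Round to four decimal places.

R(U1) = exp(−0.000561 × 400) = 0.798995
R(U2) = exp(−0.000577 × 400) = 0.793898
R(U3) = exp(−0.000794 × 400) = 0.727894
R(U4) = exp(−0.000208 × 400) = 0.920167
R(U5) = exp(−0.000683 × 400) = 0.760941
Series (U1, U2, and U3): 0.798995 × 0.793898 × 0.727894 = 0.461718
Series (U4 and U5): 0.920167 × 0.760941 = 0.700193
Parallel ([0.461718] and [0.700193]): 1 − (1 − 0.461718)(1 − 0.700193) = 0.8386

0.8386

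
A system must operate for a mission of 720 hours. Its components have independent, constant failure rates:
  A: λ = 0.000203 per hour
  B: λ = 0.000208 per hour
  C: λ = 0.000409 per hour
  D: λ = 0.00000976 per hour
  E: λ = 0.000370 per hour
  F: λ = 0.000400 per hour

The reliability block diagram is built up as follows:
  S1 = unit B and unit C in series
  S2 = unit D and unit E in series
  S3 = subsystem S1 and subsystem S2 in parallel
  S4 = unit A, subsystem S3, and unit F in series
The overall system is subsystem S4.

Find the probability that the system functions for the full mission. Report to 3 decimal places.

R(A) = exp(−0.000203 × 720) = 0.86402
R(B) = exp(−0.000208 × 720) = 0.86091
R(C) = exp(−0.000409 × 720) = 0.74492
R(D) = exp(−0.00000976 × 720) = 0.99300
R(E) = exp(−0.000370 × 720) = 0.76613
R(F) = exp(−0.000400 × 720) = 0.74976
Series (B and C): 0.86091 × 0.74492 = 0.64131
Series (D and E): 0.99300 × 0.76613 = 0.76077
Parallel ([0.64131] and [0.76077]): 1 − (1 − 0.64131)(1 − 0.76077) = 0.91419
Series (A, [0.91419], and F): 0.86402 × 0.91419 × 0.74976 = 0.592

0.592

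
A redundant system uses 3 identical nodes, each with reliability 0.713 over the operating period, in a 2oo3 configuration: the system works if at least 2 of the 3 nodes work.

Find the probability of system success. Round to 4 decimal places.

0.8002

R = Σ_{i=2}^{3} C(3,i) p^i (1−p)^{3−i} with p = 0.713
C(3,2)·0.713^2·0.287^1 = 0.437706
C(3,3)·0.713^3·0.287^0 = 0.362467
Sum = 0.8002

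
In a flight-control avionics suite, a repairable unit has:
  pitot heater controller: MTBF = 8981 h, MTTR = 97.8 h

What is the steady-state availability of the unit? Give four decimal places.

0.9892

A(pitot heater controller) = MTBF/(MTBF+MTTR) = 8981/(8981+97.8) = 0.9892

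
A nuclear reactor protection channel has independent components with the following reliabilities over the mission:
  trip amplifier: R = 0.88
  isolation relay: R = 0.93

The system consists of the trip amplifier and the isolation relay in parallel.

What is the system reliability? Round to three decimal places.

Parallel (trip amplifier and isolation relay): 1 − (1 − 0.88000)(1 − 0.93000) = 0.992

0.992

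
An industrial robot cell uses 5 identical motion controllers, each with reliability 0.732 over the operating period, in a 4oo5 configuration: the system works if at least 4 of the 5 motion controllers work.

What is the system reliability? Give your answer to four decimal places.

R = Σ_{i=4}^{5} C(5,i) p^i (1−p)^{5−i} with p = 0.732
C(5,4)·0.732^4·0.268^1 = 0.384724
C(5,5)·0.732^5·0.268^0 = 0.210163
Sum = 0.5949

0.5949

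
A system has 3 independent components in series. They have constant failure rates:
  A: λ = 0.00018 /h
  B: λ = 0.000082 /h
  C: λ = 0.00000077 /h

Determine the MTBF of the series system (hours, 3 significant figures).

Series of exponential components: λ_sys = Σ λ_i
λ_sys = 0.00018 + 0.000082 + 0.00000077 = 2.6277e-04 /h
MTBF = 1 / λ_sys = 3810 h

3810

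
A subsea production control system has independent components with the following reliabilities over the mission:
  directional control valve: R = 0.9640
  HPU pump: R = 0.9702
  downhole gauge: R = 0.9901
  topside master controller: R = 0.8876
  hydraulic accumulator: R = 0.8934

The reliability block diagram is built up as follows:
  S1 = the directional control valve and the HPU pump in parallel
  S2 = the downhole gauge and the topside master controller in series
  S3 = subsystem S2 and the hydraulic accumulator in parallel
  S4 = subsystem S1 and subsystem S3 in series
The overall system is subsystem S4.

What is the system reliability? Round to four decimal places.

0.9860

Parallel (directional control valve and HPU pump): 1 − (1 − 0.964000)(1 − 0.970200) = 0.998927
Series (downhole gauge and topside master controller): 0.990100 × 0.887600 = 0.878813
Parallel ([0.878813] and hydraulic accumulator): 1 − (1 − 0.878813)(1 − 0.893400) = 0.987081
Series ([0.998927] and [0.987081]): 0.998927 × 0.987081 = 0.9860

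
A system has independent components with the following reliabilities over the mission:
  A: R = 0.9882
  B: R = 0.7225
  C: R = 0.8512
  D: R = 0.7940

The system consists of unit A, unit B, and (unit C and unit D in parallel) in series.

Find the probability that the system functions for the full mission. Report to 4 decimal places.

Parallel (C and D): 1 − (1 − 0.851200)(1 − 0.794000) = 0.969347
Series (A, B, and [0.969347]): 0.988200 × 0.722500 × 0.969347 = 0.6921

0.6921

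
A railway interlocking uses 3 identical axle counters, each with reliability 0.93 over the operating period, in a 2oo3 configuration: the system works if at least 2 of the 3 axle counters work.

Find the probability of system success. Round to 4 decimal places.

R = Σ_{i=2}^{3} C(3,i) p^i (1−p)^{3−i} with p = 0.93
C(3,2)·0.93^2·0.07^1 = 0.181629
C(3,3)·0.93^3·0.07^0 = 0.804357
Sum = 0.9860

0.9860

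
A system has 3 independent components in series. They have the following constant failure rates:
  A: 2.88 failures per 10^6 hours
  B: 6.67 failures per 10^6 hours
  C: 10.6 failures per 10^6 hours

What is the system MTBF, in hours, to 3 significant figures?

49600

Series of exponential components: λ_sys = Σ λ_i
λ_sys = 0.00000288 + 0.00000667 + 0.0000106 = 2.0150e-05 /h
MTBF = 1 / λ_sys = 49600 h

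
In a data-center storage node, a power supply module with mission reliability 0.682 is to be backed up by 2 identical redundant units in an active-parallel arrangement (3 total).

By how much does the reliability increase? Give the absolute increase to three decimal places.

0.286

R_before = 0.682
R_after = 1 − (1 − 0.682)^3 = 0.968
ΔR = 0.968 − 0.682 = 0.286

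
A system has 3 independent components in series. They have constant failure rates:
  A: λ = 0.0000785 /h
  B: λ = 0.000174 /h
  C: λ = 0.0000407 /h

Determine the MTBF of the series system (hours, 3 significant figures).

3410

Series of exponential components: λ_sys = Σ λ_i
λ_sys = 0.0000785 + 0.000174 + 0.0000407 = 2.9320e-04 /h
MTBF = 1 / λ_sys = 3410 h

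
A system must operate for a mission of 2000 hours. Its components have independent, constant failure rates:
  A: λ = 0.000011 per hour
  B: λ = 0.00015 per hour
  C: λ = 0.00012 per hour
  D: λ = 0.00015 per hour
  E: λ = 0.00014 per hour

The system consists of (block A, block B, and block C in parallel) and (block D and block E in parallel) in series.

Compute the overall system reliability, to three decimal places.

R(A) = exp(−0.000011 × 2000) = 0.97824
R(B) = exp(−0.00015 × 2000) = 0.74082
R(C) = exp(−0.00012 × 2000) = 0.78663
R(D) = exp(−0.00015 × 2000) = 0.74082
R(E) = exp(−0.00014 × 2000) = 0.75578
Parallel (A, B, and C): 1 − (1 − 0.97824)(1 − 0.74082)(1 − 0.78663) = 0.99880
Parallel (D and E): 1 − (1 − 0.74082)(1 − 0.75578) = 0.93670
Series ([0.99880] and [0.93670]): 0.99880 × 0.93670 = 0.936

0.936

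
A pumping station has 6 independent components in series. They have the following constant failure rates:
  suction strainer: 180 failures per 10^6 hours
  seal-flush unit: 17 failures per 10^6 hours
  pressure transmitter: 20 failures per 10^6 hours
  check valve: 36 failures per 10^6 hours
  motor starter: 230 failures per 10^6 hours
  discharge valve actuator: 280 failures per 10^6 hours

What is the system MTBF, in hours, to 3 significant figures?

Series of exponential components: λ_sys = Σ λ_i
λ_sys = 0.00018 + 0.000017 + 0.000020 + 0.000036 + 0.00023 + 0.00028 = 7.6300e-04 /h
MTBF = 1 / λ_sys = 1310 h

1310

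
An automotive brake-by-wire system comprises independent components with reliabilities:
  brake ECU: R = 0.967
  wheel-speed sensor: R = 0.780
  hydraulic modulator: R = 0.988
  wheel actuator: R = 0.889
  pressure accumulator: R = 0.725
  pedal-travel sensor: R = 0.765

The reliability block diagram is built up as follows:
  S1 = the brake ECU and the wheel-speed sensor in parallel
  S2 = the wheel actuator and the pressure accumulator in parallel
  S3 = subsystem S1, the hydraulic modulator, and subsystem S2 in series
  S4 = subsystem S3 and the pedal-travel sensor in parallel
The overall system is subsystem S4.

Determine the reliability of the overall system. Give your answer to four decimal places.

0.9885

Parallel (brake ECU and wheel-speed sensor): 1 − (1 − 0.967000)(1 − 0.780000) = 0.992740
Parallel (wheel actuator and pressure accumulator): 1 − (1 − 0.889000)(1 − 0.725000) = 0.969475
Series ([0.992740], hydraulic modulator, and [0.969475]): 0.992740 × 0.988000 × 0.969475 = 0.950887
Parallel ([0.950887] and pedal-travel sensor): 1 − (1 − 0.950887)(1 − 0.765000) = 0.9885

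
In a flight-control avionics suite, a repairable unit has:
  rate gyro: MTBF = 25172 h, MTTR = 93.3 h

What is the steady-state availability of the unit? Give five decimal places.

A(rate gyro) = MTBF/(MTBF+MTTR) = 25172/(25172+93.3) = 0.99631

0.99631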